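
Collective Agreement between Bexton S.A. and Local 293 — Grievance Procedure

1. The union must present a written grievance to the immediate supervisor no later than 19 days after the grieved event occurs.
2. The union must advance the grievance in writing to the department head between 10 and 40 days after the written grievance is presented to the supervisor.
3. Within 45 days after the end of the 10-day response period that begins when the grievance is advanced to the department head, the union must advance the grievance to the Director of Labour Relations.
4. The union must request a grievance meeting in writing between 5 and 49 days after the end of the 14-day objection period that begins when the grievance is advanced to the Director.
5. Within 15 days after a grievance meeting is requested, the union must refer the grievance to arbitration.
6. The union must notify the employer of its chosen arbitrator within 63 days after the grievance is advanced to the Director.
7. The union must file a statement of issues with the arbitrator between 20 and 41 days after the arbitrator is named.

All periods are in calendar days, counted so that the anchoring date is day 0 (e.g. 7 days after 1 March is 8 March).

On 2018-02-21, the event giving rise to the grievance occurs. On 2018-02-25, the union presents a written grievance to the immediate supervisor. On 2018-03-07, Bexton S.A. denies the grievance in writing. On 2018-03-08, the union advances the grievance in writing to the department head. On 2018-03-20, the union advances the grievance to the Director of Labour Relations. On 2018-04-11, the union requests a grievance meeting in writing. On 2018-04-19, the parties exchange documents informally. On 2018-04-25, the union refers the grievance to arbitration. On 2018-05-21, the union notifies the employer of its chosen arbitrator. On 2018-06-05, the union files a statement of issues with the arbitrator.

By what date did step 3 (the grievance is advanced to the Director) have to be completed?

2018-05-02

The grievance is advanced to the department head on 2018-03-08; the 10-day response period therefore ends 2018-03-18, and step 3 runs from that date. 45 days after 2018-03-18 is 2018-05-02.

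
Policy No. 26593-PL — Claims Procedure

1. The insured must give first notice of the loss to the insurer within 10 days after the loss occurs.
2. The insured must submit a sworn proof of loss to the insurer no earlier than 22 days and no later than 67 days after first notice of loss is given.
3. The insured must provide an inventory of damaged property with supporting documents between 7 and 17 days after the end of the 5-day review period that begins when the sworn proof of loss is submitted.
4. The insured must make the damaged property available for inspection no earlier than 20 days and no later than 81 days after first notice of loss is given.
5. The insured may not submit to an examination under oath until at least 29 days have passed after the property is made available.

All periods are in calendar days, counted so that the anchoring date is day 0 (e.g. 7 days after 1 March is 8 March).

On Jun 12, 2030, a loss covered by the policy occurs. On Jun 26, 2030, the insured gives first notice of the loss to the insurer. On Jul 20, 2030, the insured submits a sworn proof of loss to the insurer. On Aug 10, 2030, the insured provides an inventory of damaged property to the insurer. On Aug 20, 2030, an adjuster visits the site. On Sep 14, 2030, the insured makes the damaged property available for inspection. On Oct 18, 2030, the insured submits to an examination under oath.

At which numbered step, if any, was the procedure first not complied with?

Step 1: 10 days after Jun 12, 2030 (when the loss occurs) is Jun 22, 2030; Jun 26, 2030 misses that deadline by 4 days.
That is the first point of non-compliance.

Step 1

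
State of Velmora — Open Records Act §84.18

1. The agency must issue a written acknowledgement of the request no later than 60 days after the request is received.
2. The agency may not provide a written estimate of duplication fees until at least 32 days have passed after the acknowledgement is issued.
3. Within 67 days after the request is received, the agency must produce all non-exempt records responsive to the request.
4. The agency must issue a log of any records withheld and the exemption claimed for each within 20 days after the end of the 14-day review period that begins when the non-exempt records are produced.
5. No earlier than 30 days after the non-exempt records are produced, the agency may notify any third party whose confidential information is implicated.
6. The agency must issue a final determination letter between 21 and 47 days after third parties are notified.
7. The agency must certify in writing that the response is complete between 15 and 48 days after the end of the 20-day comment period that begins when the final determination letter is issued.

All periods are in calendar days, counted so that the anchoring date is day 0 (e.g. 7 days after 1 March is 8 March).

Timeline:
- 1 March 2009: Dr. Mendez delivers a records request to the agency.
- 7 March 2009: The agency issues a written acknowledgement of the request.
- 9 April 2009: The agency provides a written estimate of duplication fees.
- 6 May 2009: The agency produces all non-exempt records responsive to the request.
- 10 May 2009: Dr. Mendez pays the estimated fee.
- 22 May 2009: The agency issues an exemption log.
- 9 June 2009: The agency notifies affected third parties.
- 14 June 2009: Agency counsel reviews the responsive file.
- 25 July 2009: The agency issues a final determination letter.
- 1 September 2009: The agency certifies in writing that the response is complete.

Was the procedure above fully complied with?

Yes

Step 1: 60 days after 1 March 2009 (when the request is received) is 30 April 2009; 7 March 2009 is within that limit.
Step 2: the earliest permitted date is 32 days after 7 March 2009 (when the acknowledgement is issued), i.e. 8 April 2009; done 9 April 2009, after the minimum wait.
Step 3: 67 days after 1 March 2009 (when the request is received) is 7 May 2009; 6 May 2009 is within that limit.
Step 4: 20 days after 20 May 2009 (end of the 14-day review period, which began when the non-exempt records are produced on 6 May 2009) is 9 June 2009; 22 May 2009 is within that limit.
Step 5: the earliest permitted date is 30 days after 6 May 2009 (when the non-exempt records are produced), i.e. 5 June 2009; done 9 June 2009 — permitted.
Step 6: the window is 21–47 days after 9 June 2009 (when third parties are notified), so 30 June 2009 through 26 July 2009; 25 July 2009 falls inside that range.
Step 7: the window is 15–48 days after 14 August 2009 (end of the 20-day comment period, which began when the final determination letter is issued on 25 July 2009), so 29 August 2009 through 1 October 2009; 1 September 2009 falls inside that range.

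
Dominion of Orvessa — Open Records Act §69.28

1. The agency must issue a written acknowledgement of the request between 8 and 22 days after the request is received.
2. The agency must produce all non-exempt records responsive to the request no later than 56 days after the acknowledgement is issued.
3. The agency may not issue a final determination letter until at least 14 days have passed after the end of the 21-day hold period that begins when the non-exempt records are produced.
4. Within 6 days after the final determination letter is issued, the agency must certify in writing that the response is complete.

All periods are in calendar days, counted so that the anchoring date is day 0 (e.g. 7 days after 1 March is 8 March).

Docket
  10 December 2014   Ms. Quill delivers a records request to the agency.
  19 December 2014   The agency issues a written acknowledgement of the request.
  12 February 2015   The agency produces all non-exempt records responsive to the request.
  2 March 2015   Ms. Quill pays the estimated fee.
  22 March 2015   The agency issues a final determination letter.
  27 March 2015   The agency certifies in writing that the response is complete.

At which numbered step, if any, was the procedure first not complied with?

None — every step was satisfied

Step 1 — 8 and 22 days from 10 December 2014 (when the request is received) are 18 December 2014 and 1 January 2015 respectively; 19 December 2014 falls inside that range.
Step 2 — counting 56 days from 19 December 2014 (when the acknowledgement is issued) gives a deadline of 13 February 2015; done 12 February 2015 — timely.
Step 3 — must wait 14 days from 5 March 2015 (end of the 21-day hold period, which began when the non-exempt records are produced on 12 February 2015), so not before 19 March 2015; 22 March 2015 is on or after that date.
Step 4 — counting 6 days from 22 March 2015 (when the final determination letter is issued) gives a deadline of 28 March 2015; done 27 March 2015 — timely.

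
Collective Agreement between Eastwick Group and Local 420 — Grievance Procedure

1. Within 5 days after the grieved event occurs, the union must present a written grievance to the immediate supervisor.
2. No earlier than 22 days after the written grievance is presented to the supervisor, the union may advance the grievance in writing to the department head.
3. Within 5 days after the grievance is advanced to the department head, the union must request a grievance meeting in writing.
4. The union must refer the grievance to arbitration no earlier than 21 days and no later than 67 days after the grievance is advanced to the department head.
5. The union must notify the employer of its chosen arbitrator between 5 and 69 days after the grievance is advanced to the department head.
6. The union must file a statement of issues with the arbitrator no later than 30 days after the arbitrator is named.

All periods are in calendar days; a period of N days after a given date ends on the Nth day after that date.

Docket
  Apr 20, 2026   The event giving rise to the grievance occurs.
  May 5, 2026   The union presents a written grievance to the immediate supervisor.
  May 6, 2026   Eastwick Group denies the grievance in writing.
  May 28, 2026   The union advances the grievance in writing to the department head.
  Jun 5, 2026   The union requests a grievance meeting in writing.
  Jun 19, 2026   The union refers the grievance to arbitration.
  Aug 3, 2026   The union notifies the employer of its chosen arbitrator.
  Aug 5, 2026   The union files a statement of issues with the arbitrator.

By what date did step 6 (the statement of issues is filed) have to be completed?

Sep 2, 2026

Step 6 runs from Aug 3, 2026, when the arbitrator is named. 30 days after Aug 3, 2026 is Sep 2, 2026.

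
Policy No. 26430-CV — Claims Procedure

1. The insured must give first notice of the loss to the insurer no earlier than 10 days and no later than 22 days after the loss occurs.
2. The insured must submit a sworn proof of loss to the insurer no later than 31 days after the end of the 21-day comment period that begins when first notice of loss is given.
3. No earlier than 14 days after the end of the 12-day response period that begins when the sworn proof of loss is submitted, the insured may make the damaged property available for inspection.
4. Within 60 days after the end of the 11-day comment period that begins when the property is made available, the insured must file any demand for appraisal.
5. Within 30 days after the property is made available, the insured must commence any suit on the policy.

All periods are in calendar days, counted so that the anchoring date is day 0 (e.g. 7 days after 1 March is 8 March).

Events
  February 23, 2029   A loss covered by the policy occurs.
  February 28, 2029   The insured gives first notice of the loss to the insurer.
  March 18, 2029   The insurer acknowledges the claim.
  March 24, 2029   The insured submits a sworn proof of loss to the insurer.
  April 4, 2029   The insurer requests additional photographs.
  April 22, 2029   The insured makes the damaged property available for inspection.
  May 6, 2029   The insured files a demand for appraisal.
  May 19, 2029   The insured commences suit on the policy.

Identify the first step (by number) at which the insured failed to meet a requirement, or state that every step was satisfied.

Step 1

Step 1: the window is 10–22 days after February 23, 2029 (when the loss occurs), so March 5, 2029 through March 17, 2029; February 28, 2029 is 5 days too early.
The procedure was therefore not followed at step 1.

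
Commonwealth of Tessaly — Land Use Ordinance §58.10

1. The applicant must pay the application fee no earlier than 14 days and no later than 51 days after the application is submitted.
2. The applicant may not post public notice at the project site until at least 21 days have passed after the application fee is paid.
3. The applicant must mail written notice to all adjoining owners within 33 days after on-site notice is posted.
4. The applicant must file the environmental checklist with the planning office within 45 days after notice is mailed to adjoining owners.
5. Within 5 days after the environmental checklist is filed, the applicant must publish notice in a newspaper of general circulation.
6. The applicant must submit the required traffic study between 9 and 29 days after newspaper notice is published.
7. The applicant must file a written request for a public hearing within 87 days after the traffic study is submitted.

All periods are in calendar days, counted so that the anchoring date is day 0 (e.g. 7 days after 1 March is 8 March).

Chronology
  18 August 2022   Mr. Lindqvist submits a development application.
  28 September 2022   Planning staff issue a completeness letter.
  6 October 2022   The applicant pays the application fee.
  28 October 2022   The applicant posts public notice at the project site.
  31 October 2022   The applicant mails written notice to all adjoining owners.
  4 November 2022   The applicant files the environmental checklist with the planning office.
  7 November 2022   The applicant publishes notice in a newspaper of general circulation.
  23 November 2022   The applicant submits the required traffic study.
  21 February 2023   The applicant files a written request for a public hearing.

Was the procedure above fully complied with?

Step 1: the window is 14–51 days after 18 August 2022 (when the application is submitted), so 1 September 2022 through 8 October 2022; done 6 October 2022 — within the window.
Step 2: the earliest permitted date is 21 days after 6 October 2022 (when the application fee is paid), i.e. 27 October 2022; 28 October 2022 is on or after that date.
Step 3: 33 days after 28 October 2022 (when on-site notice is posted) is 30 November 2022; completed 31 October 2022, before the deadline.
Step 4: 45 days after 31 October 2022 (when notice is mailed to adjoining owners) is 15 December 2022; done 4 November 2022 — timely.
Step 5: 5 days after 4 November 2022 (when the environmental checklist is filed) is 9 November 2022; done 7 November 2022 — timely.
Step 6: the window is 9–29 days after 7 November 2022 (when newspaper notice is published), so 16 November 2022 through 6 December 2022; 23 November 2022 falls inside that range.
Step 7: 87 days after 23 November 2022 (when the traffic study is submitted) is 18 February 2023; not done until 21 February 2023, 3 days after the deadline.

No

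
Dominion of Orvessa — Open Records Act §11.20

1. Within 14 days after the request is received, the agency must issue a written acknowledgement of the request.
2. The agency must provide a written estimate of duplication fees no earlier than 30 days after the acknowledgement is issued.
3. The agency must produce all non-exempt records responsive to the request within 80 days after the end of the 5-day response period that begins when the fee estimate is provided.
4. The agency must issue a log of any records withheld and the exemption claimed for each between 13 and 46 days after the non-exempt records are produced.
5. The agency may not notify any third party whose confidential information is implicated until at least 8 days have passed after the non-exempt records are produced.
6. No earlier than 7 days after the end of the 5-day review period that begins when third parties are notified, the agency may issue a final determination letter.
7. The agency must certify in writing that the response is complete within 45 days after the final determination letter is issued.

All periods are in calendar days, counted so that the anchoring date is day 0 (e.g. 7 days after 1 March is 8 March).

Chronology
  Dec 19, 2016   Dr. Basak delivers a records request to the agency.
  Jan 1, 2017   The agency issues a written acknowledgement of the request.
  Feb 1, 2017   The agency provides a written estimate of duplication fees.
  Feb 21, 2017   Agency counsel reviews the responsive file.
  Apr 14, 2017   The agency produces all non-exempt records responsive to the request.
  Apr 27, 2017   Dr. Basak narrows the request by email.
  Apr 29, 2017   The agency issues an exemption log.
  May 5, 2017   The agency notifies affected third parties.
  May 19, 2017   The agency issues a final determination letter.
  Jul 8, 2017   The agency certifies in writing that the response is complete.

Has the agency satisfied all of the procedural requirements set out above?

Step 1 — counting 14 days from Dec 19, 2016 (when the request is received) gives a deadline of Jan 2, 2017; done Jan 1, 2017 — timely.
Step 2 — must wait 30 days from Jan 1, 2017 (when the acknowledgement is issued), so not before Jan 31, 2017; done Feb 1, 2017 — permitted.
Step 3 — counting 80 days from Feb 6, 2017 (end of the 5-day response period, which began when the fee estimate is provided on Feb 1, 2017) gives a deadline of Apr 27, 2017; done Apr 14, 2017 — timely.
Step 4 — 13 and 46 days from Apr 14, 2017 (when the non-exempt records are produced) are Apr 27, 2017 and May 30, 2017 respectively; done Apr 29, 2017 — within the window.
Step 5 — must wait 8 days from Apr 14, 2017 (when the non-exempt records are produced), so not before Apr 22, 2017; done May 5, 2017, after the minimum wait.
Step 6 — must wait 7 days from May 10, 2017 (end of the 5-day review period, which began when third parties are notified on May 5, 2017), so not before May 17, 2017; May 19, 2017 is on or after that date.
Step 7 — counting 45 days from May 19, 2017 (when the final determination letter is issued) gives a deadline of Jul 3, 2017; done Jul 8, 2017 — 5 days late.

No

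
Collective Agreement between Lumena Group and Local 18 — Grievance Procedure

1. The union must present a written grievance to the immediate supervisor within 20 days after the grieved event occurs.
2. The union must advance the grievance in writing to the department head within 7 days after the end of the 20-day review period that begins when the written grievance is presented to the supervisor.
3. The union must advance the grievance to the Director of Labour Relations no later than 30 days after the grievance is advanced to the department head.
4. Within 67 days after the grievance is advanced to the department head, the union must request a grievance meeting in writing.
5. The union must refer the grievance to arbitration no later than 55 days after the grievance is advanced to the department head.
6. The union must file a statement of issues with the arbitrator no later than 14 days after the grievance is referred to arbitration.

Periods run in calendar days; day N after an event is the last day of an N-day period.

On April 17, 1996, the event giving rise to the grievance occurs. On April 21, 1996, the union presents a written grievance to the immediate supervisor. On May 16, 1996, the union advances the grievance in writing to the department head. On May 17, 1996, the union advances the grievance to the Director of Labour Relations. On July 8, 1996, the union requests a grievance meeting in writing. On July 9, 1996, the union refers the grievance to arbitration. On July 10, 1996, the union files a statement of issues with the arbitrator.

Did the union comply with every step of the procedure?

Yes

Step 1: 20 days after April 17, 1996 (when the grieved event occurs) is May 7, 1996; April 21, 1996 is within that limit.
Step 2: 7 days after May 11, 1996 (end of the 20-day review period, which began when the written grievance is presented to the supervisor on April 21, 1996) is May 18, 1996; completed May 16, 1996, before the deadline.
Step 3: 30 days after May 16, 1996 (when the grievance is advanced to the department head) is June 15, 1996; completed May 17, 1996, before the deadline.
Step 4: 67 days after May 16, 1996 (when the grievance is advanced to the department head) is July 22, 1996; done July 8, 1996 — timely.
Step 5: 55 days after May 16, 1996 (when the grievance is advanced to the department head) is July 10, 1996; done July 9, 1996 — timely.
Step 6: 14 days after July 9, 1996 (when the grievance is referred to arbitration) is July 23, 1996; July 10, 1996 is within that limit.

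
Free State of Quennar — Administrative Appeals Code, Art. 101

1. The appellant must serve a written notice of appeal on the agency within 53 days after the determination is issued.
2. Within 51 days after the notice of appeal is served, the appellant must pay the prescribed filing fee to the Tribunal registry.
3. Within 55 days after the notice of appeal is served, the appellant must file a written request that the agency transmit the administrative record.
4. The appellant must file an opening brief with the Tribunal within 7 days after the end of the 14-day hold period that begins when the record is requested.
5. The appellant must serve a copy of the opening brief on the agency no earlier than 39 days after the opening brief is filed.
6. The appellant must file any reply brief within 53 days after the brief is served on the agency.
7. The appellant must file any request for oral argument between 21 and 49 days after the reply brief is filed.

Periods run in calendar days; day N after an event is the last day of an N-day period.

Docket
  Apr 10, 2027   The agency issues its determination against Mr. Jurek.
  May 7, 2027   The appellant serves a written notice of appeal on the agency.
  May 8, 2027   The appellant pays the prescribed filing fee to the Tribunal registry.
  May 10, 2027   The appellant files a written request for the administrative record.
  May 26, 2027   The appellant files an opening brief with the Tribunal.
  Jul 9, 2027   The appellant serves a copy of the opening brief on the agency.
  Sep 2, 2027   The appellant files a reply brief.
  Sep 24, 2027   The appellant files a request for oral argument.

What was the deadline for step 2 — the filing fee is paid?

Step 2 runs from May 7, 2027, when the notice of appeal is served. 51 days after May 7, 2027 is Jun 27, 2027.

Jun 27, 2027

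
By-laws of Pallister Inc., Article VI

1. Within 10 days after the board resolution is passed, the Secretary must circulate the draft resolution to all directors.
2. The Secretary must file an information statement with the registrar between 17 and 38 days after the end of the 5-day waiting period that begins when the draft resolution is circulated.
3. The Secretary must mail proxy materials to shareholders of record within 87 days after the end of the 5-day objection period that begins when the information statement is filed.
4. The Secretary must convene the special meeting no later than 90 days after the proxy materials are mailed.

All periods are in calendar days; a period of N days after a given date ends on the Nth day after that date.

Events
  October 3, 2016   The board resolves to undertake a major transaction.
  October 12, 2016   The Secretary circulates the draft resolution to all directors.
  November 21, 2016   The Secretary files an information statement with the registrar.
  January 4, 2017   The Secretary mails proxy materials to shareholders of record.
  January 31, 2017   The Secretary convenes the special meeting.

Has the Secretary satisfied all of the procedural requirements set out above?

Yes

Step 1: 10 days after October 3, 2016 (when the board resolution is passed) is October 13, 2016; completed October 12, 2016, before the deadline.
Step 2: the window is 17–38 days after October 17, 2016 (end of the 5-day waiting period, which began when the draft resolution is circulated on October 12, 2016), so November 3, 2016 through November 24, 2016; done November 21, 2016 — within the window.
Step 3: 87 days after November 26, 2016 (end of the 5-day objection period, which began when the information statement is filed on November 21, 2016) is February 21, 2017; done January 4, 2017 — timely.
Step 4: 90 days after January 4, 2017 (when the proxy materials are mailed) is April 4, 2017; done January 31, 2017 — timely.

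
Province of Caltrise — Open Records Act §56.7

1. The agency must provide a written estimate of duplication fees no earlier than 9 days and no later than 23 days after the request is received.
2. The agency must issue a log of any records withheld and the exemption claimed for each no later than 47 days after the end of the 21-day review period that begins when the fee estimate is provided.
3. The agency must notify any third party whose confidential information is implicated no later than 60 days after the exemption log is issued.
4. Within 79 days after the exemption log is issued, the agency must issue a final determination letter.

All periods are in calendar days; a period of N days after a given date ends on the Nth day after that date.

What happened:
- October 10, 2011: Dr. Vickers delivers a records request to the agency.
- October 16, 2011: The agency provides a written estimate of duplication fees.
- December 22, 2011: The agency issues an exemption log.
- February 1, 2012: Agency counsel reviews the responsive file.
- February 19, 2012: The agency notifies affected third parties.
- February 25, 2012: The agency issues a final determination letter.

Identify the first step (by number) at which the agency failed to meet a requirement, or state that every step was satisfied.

Step 1

Step 1: the window is 9–23 days after October 10, 2011 (when the request is received), so October 19, 2011 through November 2, 2011; October 16, 2011 is 3 days too early.
Later steps need not be reached.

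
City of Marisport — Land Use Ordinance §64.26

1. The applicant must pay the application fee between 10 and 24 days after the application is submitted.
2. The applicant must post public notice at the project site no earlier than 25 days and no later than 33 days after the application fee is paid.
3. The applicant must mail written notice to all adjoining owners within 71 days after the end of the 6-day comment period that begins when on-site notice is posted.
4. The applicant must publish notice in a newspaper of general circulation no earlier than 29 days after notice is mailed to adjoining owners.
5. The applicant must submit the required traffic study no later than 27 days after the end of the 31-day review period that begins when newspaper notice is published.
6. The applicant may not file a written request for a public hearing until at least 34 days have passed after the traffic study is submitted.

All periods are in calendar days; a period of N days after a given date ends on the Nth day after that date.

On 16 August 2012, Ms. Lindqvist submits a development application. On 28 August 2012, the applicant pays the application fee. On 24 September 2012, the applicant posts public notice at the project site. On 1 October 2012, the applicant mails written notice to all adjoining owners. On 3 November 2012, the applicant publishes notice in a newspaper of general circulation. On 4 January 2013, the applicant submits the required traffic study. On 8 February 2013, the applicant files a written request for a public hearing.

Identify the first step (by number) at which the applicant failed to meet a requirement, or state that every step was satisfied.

Step 1 — 10 and 24 days from 16 August 2012 (when the application is submitted) are 26 August 2012 and 9 September 2012 respectively; done 28 August 2012 — within the window.
Step 2 — 25 and 33 days from 28 August 2012 (when the application fee is paid) are 22 September 2012 and 30 September 2012 respectively; done 24 September 2012, which is between those dates.
Step 3 — counting 71 days from 30 September 2012 (end of the 6-day comment period, which began when on-site notice is posted on 24 September 2012) gives a deadline of 10 December 2012; done 1 October 2012 — timely.
Step 4 — must wait 29 days from 1 October 2012 (when notice is mailed to adjoining owners), so not before 30 October 2012; 3 November 2012 is on or after that date.
Step 5 — counting 27 days from 4 December 2012 (end of the 31-day review period, which began when newspaper notice is published on 3 November 2012) gives a deadline of 31 December 2012; done 4 January 2013 — 4 days late.
No need to go further; step 5 was not satisfied.

Step 5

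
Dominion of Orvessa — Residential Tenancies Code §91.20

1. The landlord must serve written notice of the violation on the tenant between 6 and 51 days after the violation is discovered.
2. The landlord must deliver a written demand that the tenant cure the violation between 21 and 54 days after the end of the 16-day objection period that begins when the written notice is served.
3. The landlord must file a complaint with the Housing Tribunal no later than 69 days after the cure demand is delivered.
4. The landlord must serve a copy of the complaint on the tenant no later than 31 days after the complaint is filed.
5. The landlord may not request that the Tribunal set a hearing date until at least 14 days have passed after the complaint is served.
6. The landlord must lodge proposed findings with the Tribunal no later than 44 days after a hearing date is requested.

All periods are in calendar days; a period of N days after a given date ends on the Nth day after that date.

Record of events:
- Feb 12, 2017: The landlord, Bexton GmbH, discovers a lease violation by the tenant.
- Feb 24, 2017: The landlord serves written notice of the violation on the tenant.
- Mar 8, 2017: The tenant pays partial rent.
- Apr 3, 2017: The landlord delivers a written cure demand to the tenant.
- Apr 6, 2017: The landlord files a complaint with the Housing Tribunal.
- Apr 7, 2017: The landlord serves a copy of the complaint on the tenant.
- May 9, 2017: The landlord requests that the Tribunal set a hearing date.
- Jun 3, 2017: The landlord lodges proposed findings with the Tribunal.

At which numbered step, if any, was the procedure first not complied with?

None — every step was satisfied

Step 1 — 6 and 51 days from Feb 12, 2017 (when the violation is discovered) are Feb 18, 2017 and Apr 4, 2017 respectively; Feb 24, 2017 falls inside that range.
Step 2 — 21 and 54 days from Mar 12, 2017 (end of the 16-day objection period, which began when the written notice is served on Feb 24, 2017) are Apr 2, 2017 and May 5, 2017 respectively; done Apr 3, 2017 — within the window.
Step 3 — counting 69 days from Apr 3, 2017 (when the cure demand is delivered) gives a deadline of Jun 11, 2017; Apr 6, 2017 is within that limit.
Step 4 — counting 31 days from Apr 6, 2017 (when the complaint is filed) gives a deadline of May 7, 2017; Apr 7, 2017 is within that limit.
Step 5 — must wait 14 days from Apr 7, 2017 (when the complaint is served), so not before Apr 21, 2017; done May 9, 2017, after the minimum wait.
Step 6 — counting 44 days from May 9, 2017 (when a hearing date is requested) gives a deadline of Jun 22, 2017; completed Jun 3, 2017, before the deadline.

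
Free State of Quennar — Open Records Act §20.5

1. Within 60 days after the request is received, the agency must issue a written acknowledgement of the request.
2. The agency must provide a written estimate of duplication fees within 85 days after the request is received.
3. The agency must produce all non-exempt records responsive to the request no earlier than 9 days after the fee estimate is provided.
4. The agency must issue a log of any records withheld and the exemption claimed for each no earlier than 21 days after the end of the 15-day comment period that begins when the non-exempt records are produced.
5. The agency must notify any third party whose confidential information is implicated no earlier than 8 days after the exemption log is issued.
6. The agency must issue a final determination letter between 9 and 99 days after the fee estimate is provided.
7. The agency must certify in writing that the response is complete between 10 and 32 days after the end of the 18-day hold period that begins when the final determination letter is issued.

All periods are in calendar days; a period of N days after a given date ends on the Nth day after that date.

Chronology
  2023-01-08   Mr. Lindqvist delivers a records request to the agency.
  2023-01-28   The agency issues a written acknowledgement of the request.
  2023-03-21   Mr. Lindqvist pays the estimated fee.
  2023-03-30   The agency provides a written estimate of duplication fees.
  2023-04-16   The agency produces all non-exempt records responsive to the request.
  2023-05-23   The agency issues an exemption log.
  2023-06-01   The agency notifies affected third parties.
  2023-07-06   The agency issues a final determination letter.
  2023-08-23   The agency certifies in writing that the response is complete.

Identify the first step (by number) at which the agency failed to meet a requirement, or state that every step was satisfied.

Step 1 — counting 60 days from 2023-01-08 (when the request is received) gives a deadline of 2023-03-09; completed 2023-01-28, before the deadline.
Step 2 — counting 85 days from 2023-01-08 (when the request is received) gives a deadline of 2023-04-03; completed 2023-03-30, before the deadline.
Step 3 — must wait 9 days from 2023-03-30 (when the fee estimate is provided), so not before 2023-04-08; 2023-04-16 is on or after that date.
Step 4 — must wait 21 days from 2023-05-01 (end of the 15-day comment period, which began when the non-exempt records are produced on 2023-04-16), so not before 2023-05-22; done 2023-05-23, after the minimum wait.
Step 5 — must wait 8 days from 2023-05-23 (when the exemption log is issued), so not before 2023-05-31; done 2023-06-01, after the minimum wait.
Step 6 — 9 and 99 days from 2023-03-30 (when the fee estimate is provided) are 2023-04-08 and 2023-07-07 respectively; 2023-07-06 falls inside that range.
Step 7 — 10 and 32 days from 2023-07-24 (end of the 18-day hold period, which began when the final determination letter is issued on 2023-07-06) are 2023-08-03 and 2023-08-25 respectively; done 2023-08-23 — within the window.

None — every step was satisfied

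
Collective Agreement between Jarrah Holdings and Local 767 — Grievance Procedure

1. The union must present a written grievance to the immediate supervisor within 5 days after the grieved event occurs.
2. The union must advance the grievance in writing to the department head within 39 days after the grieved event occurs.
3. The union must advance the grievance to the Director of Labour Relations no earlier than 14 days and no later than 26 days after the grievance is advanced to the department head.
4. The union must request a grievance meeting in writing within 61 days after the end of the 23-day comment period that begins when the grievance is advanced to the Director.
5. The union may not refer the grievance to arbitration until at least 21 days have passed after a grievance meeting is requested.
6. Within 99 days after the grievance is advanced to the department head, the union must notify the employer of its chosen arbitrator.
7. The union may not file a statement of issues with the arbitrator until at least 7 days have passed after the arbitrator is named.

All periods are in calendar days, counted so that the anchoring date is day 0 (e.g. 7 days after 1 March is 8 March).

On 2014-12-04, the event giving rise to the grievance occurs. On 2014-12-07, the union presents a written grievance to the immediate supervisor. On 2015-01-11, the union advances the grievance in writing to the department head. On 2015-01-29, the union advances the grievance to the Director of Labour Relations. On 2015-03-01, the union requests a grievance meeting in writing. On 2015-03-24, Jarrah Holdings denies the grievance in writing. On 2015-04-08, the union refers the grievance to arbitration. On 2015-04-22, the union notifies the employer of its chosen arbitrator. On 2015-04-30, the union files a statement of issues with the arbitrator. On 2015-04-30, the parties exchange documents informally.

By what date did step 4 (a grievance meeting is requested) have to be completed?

2015-04-23

The grievance is advanced to the Director on 2015-01-29; the 23-day comment period therefore ends 2015-02-21, and step 4 runs from that date. 61 days after 2015-02-21 is 2015-04-23.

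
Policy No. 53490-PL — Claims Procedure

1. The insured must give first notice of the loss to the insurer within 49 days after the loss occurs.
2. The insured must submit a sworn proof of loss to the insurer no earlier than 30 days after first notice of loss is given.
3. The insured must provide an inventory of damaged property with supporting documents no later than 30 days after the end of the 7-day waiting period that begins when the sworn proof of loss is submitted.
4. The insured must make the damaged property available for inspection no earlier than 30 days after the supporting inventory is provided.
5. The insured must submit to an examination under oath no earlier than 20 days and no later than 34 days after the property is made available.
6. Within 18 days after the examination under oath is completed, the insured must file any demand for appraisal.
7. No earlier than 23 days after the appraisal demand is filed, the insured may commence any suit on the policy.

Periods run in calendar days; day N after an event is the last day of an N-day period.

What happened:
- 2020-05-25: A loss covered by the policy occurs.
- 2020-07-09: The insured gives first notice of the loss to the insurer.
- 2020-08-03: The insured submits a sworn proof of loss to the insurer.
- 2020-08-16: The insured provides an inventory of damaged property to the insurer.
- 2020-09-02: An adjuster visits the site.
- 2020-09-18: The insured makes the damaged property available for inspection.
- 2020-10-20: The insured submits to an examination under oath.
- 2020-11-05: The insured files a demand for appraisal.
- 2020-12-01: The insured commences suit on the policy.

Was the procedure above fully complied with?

Step 1 — counting 49 days from 2020-05-25 (when the loss occurs) gives a deadline of 2020-07-13; done 2020-07-09 — timely.
Step 2 — must wait 30 days from 2020-07-09 (when first notice of loss is given), so not before 2020-08-08; acted on 2020-08-03, 5 days prematurely.

No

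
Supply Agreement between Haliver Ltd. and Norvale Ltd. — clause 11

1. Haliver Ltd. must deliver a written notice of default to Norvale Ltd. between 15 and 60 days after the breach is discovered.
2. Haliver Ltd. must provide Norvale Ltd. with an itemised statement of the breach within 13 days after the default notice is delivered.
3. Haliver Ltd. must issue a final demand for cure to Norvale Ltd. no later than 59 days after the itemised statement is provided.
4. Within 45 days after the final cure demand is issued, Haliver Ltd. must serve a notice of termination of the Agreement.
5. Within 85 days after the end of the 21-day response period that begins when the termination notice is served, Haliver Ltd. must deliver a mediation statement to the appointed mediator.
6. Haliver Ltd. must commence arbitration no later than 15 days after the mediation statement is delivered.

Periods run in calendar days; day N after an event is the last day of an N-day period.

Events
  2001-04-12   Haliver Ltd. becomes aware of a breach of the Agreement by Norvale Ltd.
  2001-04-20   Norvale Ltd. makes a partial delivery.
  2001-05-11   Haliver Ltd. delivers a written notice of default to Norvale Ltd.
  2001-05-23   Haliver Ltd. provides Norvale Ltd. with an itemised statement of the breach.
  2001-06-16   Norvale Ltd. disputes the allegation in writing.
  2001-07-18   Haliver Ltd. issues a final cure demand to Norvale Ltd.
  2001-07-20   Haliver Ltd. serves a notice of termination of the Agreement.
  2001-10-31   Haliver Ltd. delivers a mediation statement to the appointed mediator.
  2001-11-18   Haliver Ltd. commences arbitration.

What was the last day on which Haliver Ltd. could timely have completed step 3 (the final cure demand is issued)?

2001-07-21

Step 3 runs from 2001-05-23, when the itemised statement is provided. 59 days after 2001-05-23 is 2001-07-21.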